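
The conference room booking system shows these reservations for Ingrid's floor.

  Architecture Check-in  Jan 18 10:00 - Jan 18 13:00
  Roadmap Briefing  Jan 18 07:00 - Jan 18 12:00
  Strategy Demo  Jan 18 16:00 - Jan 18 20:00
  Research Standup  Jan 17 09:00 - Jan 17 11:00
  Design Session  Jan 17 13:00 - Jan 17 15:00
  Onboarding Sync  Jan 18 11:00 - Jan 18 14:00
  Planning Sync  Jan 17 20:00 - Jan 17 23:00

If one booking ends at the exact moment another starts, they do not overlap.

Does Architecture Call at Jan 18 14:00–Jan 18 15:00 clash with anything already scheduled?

Research Standup: ends Jan 17 11:00 at or before Architecture Call starts Jan 18 14:00 → clear.
Design Session: ends Jan 17 15:00 at or before Architecture Call starts Jan 18 14:00 → clear.
Planning Sync: ends Jan 17 23:00 at or before Architecture Call starts Jan 18 14:00 → clear.
Roadmap Briefing: ends Jan 18 12:00 at or before Architecture Call starts Jan 18 14:00 → clear.
Architecture Check-in: ends Jan 18 13:00 at or before Architecture Call starts Jan 18 14:00 → clear.
Onboarding Sync: ends Jan 18 14:00 at or before Architecture Call starts Jan 18 14:00 → clear.
Strategy Demo: starts Jan 18 16:00 at or after Architecture Call ends Jan 18 15:00 → clear.

No — it doesn't clash with anything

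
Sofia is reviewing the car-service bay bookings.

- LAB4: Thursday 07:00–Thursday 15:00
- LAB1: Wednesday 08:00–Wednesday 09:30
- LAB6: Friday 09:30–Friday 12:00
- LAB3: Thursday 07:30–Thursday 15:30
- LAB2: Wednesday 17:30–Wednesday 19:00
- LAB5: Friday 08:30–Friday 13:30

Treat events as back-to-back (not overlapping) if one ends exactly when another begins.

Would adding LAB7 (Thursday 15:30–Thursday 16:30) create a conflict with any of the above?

LAB1: ends Wednesday 09:30 at or before LAB7 starts Thursday 15:30 → clear.
LAB2: ends Wednesday 19:00 at or before LAB7 starts Thursday 15:30 → clear.
LAB4: ends Thursday 15:00 at or before LAB7 starts Thursday 15:30 → clear.
LAB3: ends Thursday 15:30 at or before LAB7 starts Thursday 15:30 → clear.
LAB5: starts Friday 08:30 at or after LAB7 ends Thursday 16:30 → clear.
LAB6: starts Friday 09:30 at or after LAB7 ends Thursday 16:30 → clear.

No — it doesn't clash with anything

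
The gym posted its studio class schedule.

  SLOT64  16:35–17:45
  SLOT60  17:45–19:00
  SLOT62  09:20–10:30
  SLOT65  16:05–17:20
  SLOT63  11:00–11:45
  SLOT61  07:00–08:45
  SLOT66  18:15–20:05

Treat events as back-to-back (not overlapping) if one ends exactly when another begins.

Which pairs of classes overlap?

Sorted by start: SLOT61, SLOT62, SLOT63, SLOT65, SLOT64, SLOT60, SLOT66.
SLOT62 starts after SLOT61 ends; SLOT61 is clear from here.
SLOT63 starts after SLOT62 ends; SLOT62 is clear from here.
SLOT65 starts after SLOT63 ends; SLOT63 is clear from here.
SLOT64 starts before SLOT65 ends → SLOT65 and SLOT64 overlap.
SLOT60 starts after SLOT65 ends; SLOT65 is clear from here.
SLOT60 starts exactly when SLOT64 ends (back-to-back, no overlap); SLOT64 is clear from here.
SLOT66 starts before SLOT60 ends → SLOT60 and SLOT66 overlap.

SLOT60 & SLOT66, SLOT64 & SLOT65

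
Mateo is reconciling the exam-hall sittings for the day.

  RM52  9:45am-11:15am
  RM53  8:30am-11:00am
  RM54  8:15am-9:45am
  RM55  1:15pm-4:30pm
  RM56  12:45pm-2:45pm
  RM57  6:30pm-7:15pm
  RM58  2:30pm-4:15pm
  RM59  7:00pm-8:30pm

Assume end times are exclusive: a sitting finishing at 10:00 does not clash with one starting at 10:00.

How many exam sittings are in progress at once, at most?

3

Walk through starts and ends in time order (an end at T is processed before a start at T):
8:15am start RM54 → 1
8:30am start RM53 → 2
9:45am end RM54 → 1
9:45am start RM52 → 2
11:00am end RM53 → 1
11:15am end RM52 → 0
12:45pm start RM56 → 1
1:15pm start RM55 → 2
2:30pm start RM58 → 3
2:45pm end RM56 → 2
4:15pm end RM58 → 1
4:30pm end RM55 → 0
6:30pm start RM57 → 1
7:00pm start RM59 → 2
7:15pm end RM57 → 1
8:30pm end RM59 → 0
Peak is 3, at 2:30pm (RM55, RM56, RM58).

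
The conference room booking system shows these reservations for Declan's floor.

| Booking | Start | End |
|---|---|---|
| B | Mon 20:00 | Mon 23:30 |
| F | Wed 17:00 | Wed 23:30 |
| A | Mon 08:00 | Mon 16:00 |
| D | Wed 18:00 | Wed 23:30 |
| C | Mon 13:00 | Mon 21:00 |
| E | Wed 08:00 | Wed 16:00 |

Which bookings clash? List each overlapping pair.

Sorted by start: A, C, B, E, F, D.
C starts before A ends → A and C overlap.
B starts after A ends, so A has no further overlaps.
B starts before C ends → C and B overlap.
E starts after C ends, so C has no further overlaps.
E starts after B ends, so B has no further overlaps.
F starts after E ends, so E has no further overlaps.
D starts before F ends → F and D overlap.

A & C, B & C, D & F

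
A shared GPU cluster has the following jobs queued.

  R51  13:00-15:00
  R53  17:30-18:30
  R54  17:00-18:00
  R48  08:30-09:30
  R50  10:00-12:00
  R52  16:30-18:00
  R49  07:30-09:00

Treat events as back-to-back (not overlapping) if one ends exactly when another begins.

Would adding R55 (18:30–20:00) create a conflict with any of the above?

R49: ends 09:00 at or before R55 starts 18:30 → clear.
R48: ends 09:30 at or before R55 starts 18:30 → clear.
R50: ends 12:00 at or before R55 starts 18:30 → clear.
R51: ends 15:00 at or before R55 starts 18:30 → clear.
R52: ends 18:00 at or before R55 starts 18:30 → clear.
R54: ends 18:00 at or before R55 starts 18:30 → clear.
R53: ends 18:30 at or before R55 starts 18:30 → clear.

No — it doesn't clash with anything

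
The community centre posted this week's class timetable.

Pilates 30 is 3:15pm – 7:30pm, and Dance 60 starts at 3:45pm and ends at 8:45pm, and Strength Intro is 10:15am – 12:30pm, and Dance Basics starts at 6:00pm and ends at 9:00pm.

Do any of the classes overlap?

Sorted by start: Strength Intro, Pilates 30, Dance 60, Dance Basics.
Pilates 30 starts after Strength Intro ends; Strength Intro is clear from here.
Dance 60 starts before Pilates 30 ends → Pilates 30 and Dance 60 overlap.
That's a conflict, so the schedule is not conflict-free.

Yes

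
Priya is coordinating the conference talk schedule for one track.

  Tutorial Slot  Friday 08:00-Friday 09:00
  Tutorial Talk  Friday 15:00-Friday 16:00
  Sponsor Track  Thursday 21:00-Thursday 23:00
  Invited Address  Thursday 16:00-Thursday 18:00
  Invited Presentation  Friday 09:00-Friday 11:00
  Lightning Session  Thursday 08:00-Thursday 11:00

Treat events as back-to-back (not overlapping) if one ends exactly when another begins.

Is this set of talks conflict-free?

Yes

Sorted by start: Lightning Session, Invited Address, Sponsor Track, Tutorial Slot, Invited Presentation, Tutorial Talk.
Invited Address starts after Lightning Session ends; Lightning Session is clear from here.
Sponsor Track starts after Invited Address ends; Invited Address is clear from here.
Tutorial Slot starts after Sponsor Track ends; Sponsor Track is clear from here.
Invited Presentation starts exactly when Tutorial Slot ends (back-to-back, no overlap); Tutorial Slot is clear from here.
Tutorial Talk starts after Invited Presentation ends.
Every pair is clear; the schedule has no overlaps.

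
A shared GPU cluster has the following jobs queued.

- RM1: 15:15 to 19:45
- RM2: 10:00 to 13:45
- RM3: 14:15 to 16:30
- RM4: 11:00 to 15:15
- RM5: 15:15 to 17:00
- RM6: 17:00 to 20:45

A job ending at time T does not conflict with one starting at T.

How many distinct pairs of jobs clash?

6

Check each pair: they overlap iff neither finishes before the other starts.
Sorted by start: RM2, RM4, RM3, RM1, RM5, RM6.
RM4 starts before RM2 ends → RM2 and RM4 overlap.
RM3 starts after RM2 ends, so RM2 has no further overlaps.
RM3 starts before RM4 ends → RM4 and RM3 overlap.
RM1 starts exactly when RM4 ends (back-to-back, no overlap), so RM4 has no further overlaps.
RM1 starts before RM3 ends → RM3 and RM1 overlap.
RM5 starts before RM3 ends → RM3 and RM5 overlap.
RM6 starts after RM3 ends.
RM5 starts before RM1 ends → RM1 and RM5 overlap.
RM6 starts before RM1 ends → RM1 and RM6 overlap.
RM6 starts exactly when RM5 ends (back-to-back, no overlap).
Overlapping pairs: RM1 & RM3, RM1 & RM5, RM1 & RM6, RM2 & RM4, RM3 & RM4, RM3 & RM5 — 6 in total.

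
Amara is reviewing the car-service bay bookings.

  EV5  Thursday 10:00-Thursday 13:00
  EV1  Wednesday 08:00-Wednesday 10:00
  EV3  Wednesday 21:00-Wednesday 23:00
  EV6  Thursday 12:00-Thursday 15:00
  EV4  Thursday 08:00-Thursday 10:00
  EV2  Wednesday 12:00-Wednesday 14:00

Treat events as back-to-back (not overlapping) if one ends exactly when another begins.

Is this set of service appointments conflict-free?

No

Sorted by start: EV1, EV2, EV3, EV4, EV5, EV6.
EV2 starts after EV1 ends, so EV1 has no further overlaps.
EV3 starts after EV2 ends, so EV2 has no further overlaps.
EV4 starts after EV3 ends, so EV3 has no further overlaps.
EV5 starts exactly when EV4 ends (back-to-back, no overlap), so EV4 has no further overlaps.
EV6 starts before EV5 ends → EV5 and EV6 overlap.
That's a conflict, so the schedule is not conflict-free.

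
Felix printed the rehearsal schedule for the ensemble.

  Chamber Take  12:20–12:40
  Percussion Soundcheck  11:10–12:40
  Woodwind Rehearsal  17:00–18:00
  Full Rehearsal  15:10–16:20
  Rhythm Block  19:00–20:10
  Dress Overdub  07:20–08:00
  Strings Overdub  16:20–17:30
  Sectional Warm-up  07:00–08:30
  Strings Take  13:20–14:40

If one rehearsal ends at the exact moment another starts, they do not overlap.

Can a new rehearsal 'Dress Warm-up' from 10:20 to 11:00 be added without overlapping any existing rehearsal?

Yes — the slot is free

Sectional Warm-up: ends 08:30 at or before Dress Warm-up starts 10:20 → clear.
Dress Overdub: ends 08:00 at or before Dress Warm-up starts 10:20 → clear.
Percussion Soundcheck: starts 11:10 at or after Dress Warm-up ends 11:00 → clear.
Chamber Take: starts 12:20 at or after Dress Warm-up ends 11:00 → clear.
Strings Take: starts 13:20 at or after Dress Warm-up ends 11:00 → clear.
Full Rehearsal: starts 15:10 at or after Dress Warm-up ends 11:00 → clear.
Strings Overdub: starts 16:20 at or after Dress Warm-up ends 11:00 → clear.
Woodwind Rehearsal: starts 17:00 at or after Dress Warm-up ends 11:00 → clear.
Rhythm Block: starts 19:00 at or after Dress Warm-up ends 11:00 → clear.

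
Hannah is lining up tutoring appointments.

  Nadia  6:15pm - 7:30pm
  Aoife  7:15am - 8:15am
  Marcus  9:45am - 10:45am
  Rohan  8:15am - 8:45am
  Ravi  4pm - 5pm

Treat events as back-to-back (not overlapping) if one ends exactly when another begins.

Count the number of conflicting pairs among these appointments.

Sorted by start: Aoife, Rohan, Marcus, Ravi, Nadia.
Rohan starts exactly when Aoife ends (back-to-back, no overlap); Aoife is clear from here.
Marcus starts after Rohan ends; Rohan is clear from here.
Ravi starts after Marcus ends; Marcus is clear from here.
Nadia starts after Ravi ends.
No pair overlaps.

0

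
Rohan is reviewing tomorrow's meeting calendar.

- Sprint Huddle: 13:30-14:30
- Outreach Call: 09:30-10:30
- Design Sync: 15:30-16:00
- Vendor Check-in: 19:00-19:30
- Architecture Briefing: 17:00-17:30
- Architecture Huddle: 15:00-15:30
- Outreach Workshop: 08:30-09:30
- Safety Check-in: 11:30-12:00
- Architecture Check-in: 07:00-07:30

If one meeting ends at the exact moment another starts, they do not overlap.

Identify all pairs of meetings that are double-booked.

no overlapping pairs

Sorted by start: Architecture Check-in, Outreach Workshop, Outreach Call, Safety Check-in, Sprint Huddle, Architecture Huddle, Design Sync, Architecture Briefing, Vendor Check-in.
Outreach Workshop starts after Architecture Check-in ends — done with Architecture Check-in.
Outreach Call starts exactly when Outreach Workshop ends (back-to-back, no overlap) — done with Outreach Workshop.
Safety Check-in starts after Outreach Call ends — done with Outreach Call.
Sprint Huddle starts after Safety Check-in ends — done with Safety Check-in.
Architecture Huddle starts after Sprint Huddle ends — done with Sprint Huddle.
Design Sync starts exactly when Architecture Huddle ends (back-to-back, no overlap) — done with Architecture Huddle.
Architecture Briefing starts after Design Sync ends — done with Design Sync.
Vendor Check-in starts after Architecture Briefing ends.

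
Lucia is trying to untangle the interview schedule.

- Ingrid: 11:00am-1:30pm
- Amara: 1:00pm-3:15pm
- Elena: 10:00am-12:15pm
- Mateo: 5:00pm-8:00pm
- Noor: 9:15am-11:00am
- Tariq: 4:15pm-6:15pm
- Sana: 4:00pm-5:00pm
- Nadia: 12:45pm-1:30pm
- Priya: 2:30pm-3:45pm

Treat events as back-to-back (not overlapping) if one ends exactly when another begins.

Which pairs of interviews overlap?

Sorted by start: Noor, Elena, Ingrid, Nadia, Amara, Priya, Sana, Tariq, Mateo.
Elena starts before Noor ends → Noor and Elena overlap.
Ingrid starts exactly when Noor ends (back-to-back, no overlap) — done with Noor.
Ingrid starts before Elena ends → Elena and Ingrid overlap.
Nadia starts after Elena ends — done with Elena.
Nadia starts before Ingrid ends → Ingrid and Nadia overlap.
Amara starts before Ingrid ends → Ingrid and Amara overlap.
Priya starts after Ingrid ends — done with Ingrid.
Amara starts before Nadia ends → Nadia and Amara overlap.
Priya starts after Nadia ends — done with Nadia.
Priya starts before Amara ends → Amara and Priya overlap.
Sana starts after Amara ends — done with Amara.
Sana starts after Priya ends — done with Priya.
Tariq starts before Sana ends → Sana and Tariq overlap.
Mateo starts exactly when Sana ends (back-to-back, no overlap).
Mateo starts before Tariq ends → Tariq and Mateo overlap.

Amara & Ingrid, Amara & Nadia, Amara & Priya, Elena & Ingrid, Elena & Noor, Ingrid & Nadia, Mateo & Tariq, Sana & Tariq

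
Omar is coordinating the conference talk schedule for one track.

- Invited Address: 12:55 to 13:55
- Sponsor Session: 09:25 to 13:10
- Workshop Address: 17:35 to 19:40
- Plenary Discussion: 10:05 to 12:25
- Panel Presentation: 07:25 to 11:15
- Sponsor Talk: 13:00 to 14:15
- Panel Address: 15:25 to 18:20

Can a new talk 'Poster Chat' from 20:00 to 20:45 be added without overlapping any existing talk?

Yes — the slot is free

Panel Presentation: ends 11:15 at or before Poster Chat starts 20:00 → clear.
Sponsor Session: ends 13:10 at or before Poster Chat starts 20:00 → clear.
Plenary Discussion: ends 12:25 at or before Poster Chat starts 20:00 → clear.
Invited Address: ends 13:55 at or before Poster Chat starts 20:00 → clear.
Sponsor Talk: ends 14:15 at or before Poster Chat starts 20:00 → clear.
Panel Address: ends 18:20 at or before Poster Chat starts 20:00 → clear.
Workshop Address: ends 19:40 at or before Poster Chat starts 20:00 → clear.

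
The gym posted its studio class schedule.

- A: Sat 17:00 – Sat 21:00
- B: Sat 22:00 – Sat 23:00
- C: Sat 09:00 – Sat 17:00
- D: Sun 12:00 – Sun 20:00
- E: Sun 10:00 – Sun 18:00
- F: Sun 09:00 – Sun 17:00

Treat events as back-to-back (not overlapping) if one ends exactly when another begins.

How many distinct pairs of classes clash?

3

Sorted by start: C, A, B, F, E, D.
A starts exactly when C ends (back-to-back, no overlap), so C has no further overlaps.
B starts after A ends, so A has no further overlaps.
F starts after B ends, so B has no further overlaps.
E starts before F ends → F and E overlap.
D starts before F ends → F and D overlap.
D starts before E ends → E and D overlap.
Overlapping pairs: D & E, D & F, E & F — 3 in total.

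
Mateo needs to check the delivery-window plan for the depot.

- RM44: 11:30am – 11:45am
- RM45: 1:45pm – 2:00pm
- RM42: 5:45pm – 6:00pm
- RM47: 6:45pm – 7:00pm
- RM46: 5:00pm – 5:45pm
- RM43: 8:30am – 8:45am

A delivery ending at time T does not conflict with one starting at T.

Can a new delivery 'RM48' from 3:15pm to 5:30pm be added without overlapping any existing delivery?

No — it overlaps RM46

RM43: ends 8:45am at or before RM48 starts 3:15pm → clear.
RM44: ends 11:45am at or before RM48 starts 3:15pm → clear.
RM45: ends 2:00pm at or before RM48 starts 3:15pm → clear.
RM46: starts 5:00pm before RM48 ends 5:30pm, and ends 5:45pm after RM48 starts 3:15pm → overlap.
RM42: starts 5:45pm at or after RM48 ends 5:30pm → clear.
RM47: starts 6:45pm at or after RM48 ends 5:30pm → clear.
RM48 overlaps RM46.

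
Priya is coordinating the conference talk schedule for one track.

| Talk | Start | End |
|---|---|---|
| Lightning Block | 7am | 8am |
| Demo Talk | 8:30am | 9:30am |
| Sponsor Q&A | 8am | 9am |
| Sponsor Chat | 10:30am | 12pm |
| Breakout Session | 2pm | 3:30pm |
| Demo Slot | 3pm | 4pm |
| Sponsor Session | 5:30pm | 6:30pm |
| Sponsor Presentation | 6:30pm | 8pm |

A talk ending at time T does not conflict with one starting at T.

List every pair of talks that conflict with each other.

Breakout Session & Demo Slot, Demo Talk & Sponsor Q&A

Sorted by start: Lightning Block, Sponsor Q&A, Demo Talk, Sponsor Chat, Breakout Session, Demo Slot, Sponsor Session, Sponsor Presentation.
Sponsor Q&A starts exactly when Lightning Block ends (back-to-back, no overlap) — done with Lightning Block.
Demo Talk starts before Sponsor Q&A ends → Sponsor Q&A and Demo Talk overlap.
Sponsor Chat starts after Sponsor Q&A ends — done with Sponsor Q&A.
Sponsor Chat starts after Demo Talk ends — done with Demo Talk.
Breakout Session starts after Sponsor Chat ends — done with Sponsor Chat.
Demo Slot starts before Breakout Session ends → Breakout Session and Demo Slot overlap.
Sponsor Session starts after Breakout Session ends — done with Breakout Session.
Sponsor Session starts after Demo Slot ends — done with Demo Slot.
Sponsor Presentation starts exactly when Sponsor Session ends (back-to-back, no overlap).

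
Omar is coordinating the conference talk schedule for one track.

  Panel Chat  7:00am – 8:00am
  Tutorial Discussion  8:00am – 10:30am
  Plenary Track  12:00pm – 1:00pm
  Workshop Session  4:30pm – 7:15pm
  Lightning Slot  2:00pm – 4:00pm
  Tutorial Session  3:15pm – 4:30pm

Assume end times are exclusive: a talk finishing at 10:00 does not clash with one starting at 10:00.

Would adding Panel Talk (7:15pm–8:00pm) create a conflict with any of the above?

Panel Chat: ends 8:00am at or before Panel Talk starts 7:15pm → clear.
Tutorial Discussion: ends 10:30am at or before Panel Talk starts 7:15pm → clear.
Plenary Track: ends 1:00pm at or before Panel Talk starts 7:15pm → clear.
Lightning Slot: ends 4:00pm at or before Panel Talk starts 7:15pm → clear.
Tutorial Session: ends 4:30pm at or before Panel Talk starts 7:15pm → clear.
Workshop Session: ends 7:15pm at or before Panel Talk starts 7:15pm → clear.

No — it doesn't clash with anything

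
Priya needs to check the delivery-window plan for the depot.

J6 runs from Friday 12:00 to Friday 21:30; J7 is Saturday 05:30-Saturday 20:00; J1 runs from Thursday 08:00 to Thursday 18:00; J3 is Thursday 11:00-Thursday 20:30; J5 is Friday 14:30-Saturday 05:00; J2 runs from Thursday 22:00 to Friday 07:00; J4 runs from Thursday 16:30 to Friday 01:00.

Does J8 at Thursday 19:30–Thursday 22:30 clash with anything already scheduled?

Yes — it overlaps J2, J3, J4

J1: ends Thursday 18:00 at or before J8 starts Thursday 19:30 → clear.
J3: starts Thursday 11:00 before J8 ends Thursday 22:30, and ends Thursday 20:30 after J8 starts Thursday 19:30 → overlap.
J4: starts Thursday 16:30 before J8 ends Thursday 22:30, and ends Friday 01:00 after J8 starts Thursday 19:30 → overlap.
J2: starts Thursday 22:00 before J8 ends Thursday 22:30, and ends Friday 07:00 after J8 starts Thursday 19:30 → overlap.
J6: starts Friday 12:00 at or after J8 ends Thursday 22:30 → clear.
J5: starts Friday 14:30 at or after J8 ends Thursday 22:30 → clear.
J7: starts Saturday 05:30 at or after J8 ends Thursday 22:30 → clear.
J8 overlaps J2, J3, J4.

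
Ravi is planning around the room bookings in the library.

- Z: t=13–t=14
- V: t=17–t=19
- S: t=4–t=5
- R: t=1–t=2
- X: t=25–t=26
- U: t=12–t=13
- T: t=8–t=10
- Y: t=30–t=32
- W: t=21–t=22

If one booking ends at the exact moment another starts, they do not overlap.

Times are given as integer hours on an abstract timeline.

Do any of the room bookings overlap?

No

Sorted by start: R, S, T, U, Z, V, W, X, Y.
S starts after R ends, so nothing later overlaps R either.
T starts after S ends, so nothing later overlaps S either.
U starts after T ends, so nothing later overlaps T either.
Z starts exactly when U ends (back-to-back, no overlap), so nothing later overlaps U either.
V starts after Z ends, so nothing later overlaps Z either.
W starts after V ends, so nothing later overlaps V either.
X starts after W ends, so nothing later overlaps W either.
Y starts after X ends.
Every pair is clear; the schedule has no overlaps.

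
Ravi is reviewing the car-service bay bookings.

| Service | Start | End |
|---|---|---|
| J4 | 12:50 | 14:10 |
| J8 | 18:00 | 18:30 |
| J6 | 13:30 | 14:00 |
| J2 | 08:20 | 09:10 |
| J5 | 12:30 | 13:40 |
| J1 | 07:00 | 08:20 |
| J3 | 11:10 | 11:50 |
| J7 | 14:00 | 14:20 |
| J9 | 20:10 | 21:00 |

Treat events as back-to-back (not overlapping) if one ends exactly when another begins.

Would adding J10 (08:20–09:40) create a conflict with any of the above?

Yes — it overlaps J2

J1: ends 08:20 at or before J10 starts 08:20 → clear.
J2: starts 08:20 before J10 ends 09:40, and ends 09:10 after J10 starts 08:20 → overlap.
J3: starts 11:10 at or after J10 ends 09:40 → clear.
J5: starts 12:30 at or after J10 ends 09:40 → clear.
J4: starts 12:50 at or after J10 ends 09:40 → clear.
J6: starts 13:30 at or after J10 ends 09:40 → clear.
J7: starts 14:00 at or after J10 ends 09:40 → clear.
J8: starts 18:00 at or after J10 ends 09:40 → clear.
J9: starts 20:10 at or after J10 ends 09:40 → clear.
J10 overlaps J2.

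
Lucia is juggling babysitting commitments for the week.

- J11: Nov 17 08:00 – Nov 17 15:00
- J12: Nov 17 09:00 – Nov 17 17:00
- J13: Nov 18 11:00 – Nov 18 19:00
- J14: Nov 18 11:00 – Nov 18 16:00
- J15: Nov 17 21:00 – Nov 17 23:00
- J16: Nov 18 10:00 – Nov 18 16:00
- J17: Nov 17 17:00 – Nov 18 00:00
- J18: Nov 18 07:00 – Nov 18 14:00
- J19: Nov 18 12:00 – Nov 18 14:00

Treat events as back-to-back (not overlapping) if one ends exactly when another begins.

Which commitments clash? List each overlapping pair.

J11 & J12, J13 & J14, J13 & J16, J13 & J18, J13 & J19, J14 & J16, J14 & J18, J14 & J19, J15 & J17, J16 & J18, J16 & J19, J18 & J19

Sorted by start: J11, J12, J17, J15, J18, J16, J13, J14, J19.
J12 starts before J11 ends → J11 and J12 overlap.
J17 starts after J11 ends, so nothing later overlaps J11 either.
J17 starts exactly when J12 ends (back-to-back, no overlap), so nothing later overlaps J12 either.
J15 starts before J17 ends → J17 and J15 overlap.
J18 starts after J17 ends, so nothing later overlaps J17 either.
J18 starts after J15 ends, so nothing later overlaps J15 either.
J16 starts before J18 ends → J18 and J16 overlap.
J13 starts before J18 ends → J18 and J13 overlap.
J14 starts before J18 ends → J18 and J14 overlap.
J19 starts before J18 ends → J18 and J19 overlap.
J13 starts before J16 ends → J16 and J13 overlap.
J14 starts before J16 ends → J16 and J14 overlap.
J19 starts before J16 ends → J16 and J19 overlap.
J14 starts before J13 ends → J13 and J14 overlap.
J19 starts before J13 ends → J13 and J19 overlap.
J19 starts before J14 ends → J14 and J19 overlap.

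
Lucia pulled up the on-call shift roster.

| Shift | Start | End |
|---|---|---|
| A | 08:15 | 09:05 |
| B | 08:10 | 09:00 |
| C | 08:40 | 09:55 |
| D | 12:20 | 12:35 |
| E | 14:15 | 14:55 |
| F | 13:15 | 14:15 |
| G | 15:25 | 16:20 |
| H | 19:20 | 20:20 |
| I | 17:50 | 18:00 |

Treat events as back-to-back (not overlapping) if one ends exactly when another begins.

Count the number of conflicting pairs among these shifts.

Two intervals overlap when each starts before the other ends.
Sorted by start: B, A, C, D, F, E, G, I, H.
A starts before B ends → B and A overlap.
C starts before B ends → B and C overlap.
D starts after B ends; B is clear from here.
C starts before A ends → A and C overlap.
D starts after A ends; A is clear from here.
D starts after C ends; C is clear from here.
F starts after D ends; D is clear from here.
E starts exactly when F ends (back-to-back, no overlap); F is clear from here.
G starts after E ends; E is clear from here.
I starts after G ends; G is clear from here.
H starts after I ends.
Overlapping pairs: A & B, A & C, B & C — 3 in total.

3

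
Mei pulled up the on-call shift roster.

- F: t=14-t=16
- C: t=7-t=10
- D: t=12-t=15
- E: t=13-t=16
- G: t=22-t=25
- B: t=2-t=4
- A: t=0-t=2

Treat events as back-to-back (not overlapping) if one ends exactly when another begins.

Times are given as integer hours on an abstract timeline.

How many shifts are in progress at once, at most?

Sort all start/end points and keep a running count:
t=0 start A → 1
t=2 end A → 0
t=2 start B → 1
t=4 end B → 0
t=7 start C → 1
t=10 end C → 0
t=12 start D → 1
t=13 start E → 2
t=14 start F → 3
t=15 end D → 2
t=16 end E → 1
t=16 end F → 0
t=22 start G → 1
t=25 end G → 0
Peak is 3, at t=14 (D, E, F).

3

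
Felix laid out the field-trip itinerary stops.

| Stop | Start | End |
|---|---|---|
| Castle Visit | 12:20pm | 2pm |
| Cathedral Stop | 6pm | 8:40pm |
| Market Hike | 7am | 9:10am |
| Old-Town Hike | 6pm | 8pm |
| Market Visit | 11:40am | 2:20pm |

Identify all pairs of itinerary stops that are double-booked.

Sorted by start: Market Hike, Market Visit, Castle Visit, Cathedral Stop, Old-Town Hike.
Market Visit starts after Market Hike ends, so Market Hike has no further overlaps.
Castle Visit starts before Market Visit ends → Market Visit and Castle Visit overlap.
Cathedral Stop starts after Market Visit ends, so Market Visit has no further overlaps.
Cathedral Stop starts after Castle Visit ends, so Castle Visit has no further overlaps.
Old-Town Hike starts before Cathedral Stop ends → Cathedral Stop and Old-Town Hike overlap.

Castle Visit & Market Visit, Cathedral Stop & Old-Town Hike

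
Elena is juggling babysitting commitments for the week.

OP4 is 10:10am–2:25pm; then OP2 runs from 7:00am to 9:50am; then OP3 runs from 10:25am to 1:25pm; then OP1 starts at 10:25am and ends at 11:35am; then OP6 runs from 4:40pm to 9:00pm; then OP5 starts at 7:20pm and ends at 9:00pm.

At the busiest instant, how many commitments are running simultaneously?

Sort all start/end points and keep a running count:
7:00am start OP2 → 1
9:50am end OP2 → 0
10:10am start OP4 → 1
10:25am start OP1 → 2
10:25am start OP3 → 3
11:35am end OP1 → 2
1:25pm end OP3 → 1
2:25pm end OP4 → 0
4:40pm start OP6 → 1
7:20pm start OP5 → 2
9:00pm end OP5 → 1
9:00pm end OP6 → 0
Peak is 3, at 10:25am (OP1, OP3, OP4).

3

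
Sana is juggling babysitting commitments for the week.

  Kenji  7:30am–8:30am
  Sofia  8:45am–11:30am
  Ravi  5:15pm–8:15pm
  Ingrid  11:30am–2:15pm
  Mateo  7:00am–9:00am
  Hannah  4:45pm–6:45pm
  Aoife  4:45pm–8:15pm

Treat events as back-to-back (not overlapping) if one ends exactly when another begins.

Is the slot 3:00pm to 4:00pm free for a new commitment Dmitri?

Mateo: ends 9:00am at or before Dmitri starts 3:00pm → clear.
Kenji: ends 8:30am at or before Dmitri starts 3:00pm → clear.
Sofia: ends 11:30am at or before Dmitri starts 3:00pm → clear.
Ingrid: ends 2:15pm at or before Dmitri starts 3:00pm → clear.
Aoife: starts 4:45pm at or after Dmitri ends 4:00pm → clear.
Hannah: starts 4:45pm at or after Dmitri ends 4:00pm → clear.
Ravi: starts 5:15pm at or after Dmitri ends 4:00pm → clear.

Yes — the slot is free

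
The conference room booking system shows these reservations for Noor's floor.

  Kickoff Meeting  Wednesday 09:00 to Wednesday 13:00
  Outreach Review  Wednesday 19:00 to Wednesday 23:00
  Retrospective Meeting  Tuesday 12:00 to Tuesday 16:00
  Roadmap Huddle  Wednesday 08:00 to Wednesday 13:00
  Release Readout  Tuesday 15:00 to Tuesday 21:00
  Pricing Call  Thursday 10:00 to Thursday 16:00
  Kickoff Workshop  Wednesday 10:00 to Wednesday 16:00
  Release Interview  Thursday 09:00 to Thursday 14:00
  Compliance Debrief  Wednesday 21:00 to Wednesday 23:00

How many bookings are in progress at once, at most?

3

Sweep the timeline, counting +1 at each start and −1 at each end (ends before starts at a tie):
Tuesday 12:00 start Retrospective Meeting → 1
Tuesday 15:00 start Release Readout → 2
Tuesday 16:00 end Retrospective Meeting → 1
Tuesday 21:00 end Release Readout → 0
Wednesday 08:00 start Roadmap Huddle → 1
Wednesday 09:00 start Kickoff Meeting → 2
Wednesday 10:00 start Kickoff Workshop → 3
Wednesday 13:00 end Kickoff Meeting → 2
Wednesday 13:00 end Roadmap Huddle → 1
Wednesday 16:00 end Kickoff Workshop → 0
Wednesday 19:00 start Outreach Review → 1
Wednesday 21:00 start Compliance Debrief → 2
Wednesday 23:00 end Compliance Debrief → 1
Wednesday 23:00 end Outreach Review → 0
Thursday 09:00 start Release Interview → 1
Thursday 10:00 start Pricing Call → 2
Thursday 14:00 end Release Interview → 1
Thursday 16:00 end Pricing Call → 0
Peak is 3, at Wednesday 10:00 (Kickoff Meeting, Kickoff Workshop, Roadmap Huddle).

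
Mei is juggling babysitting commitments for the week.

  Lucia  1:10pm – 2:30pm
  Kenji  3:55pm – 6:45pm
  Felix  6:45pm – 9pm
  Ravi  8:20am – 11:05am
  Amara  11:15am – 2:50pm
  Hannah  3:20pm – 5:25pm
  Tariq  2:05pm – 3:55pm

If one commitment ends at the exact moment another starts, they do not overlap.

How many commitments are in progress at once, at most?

Sort all start/end points and keep a running count:
8:20am start Ravi → 1
11:05am end Ravi → 0
11:15am start Amara → 1
1:10pm start Lucia → 2
2:05pm start Tariq → 3
2:30pm end Lucia → 2
2:50pm end Amara → 1
3:20pm start Hannah → 2
3:55pm end Tariq → 1
3:55pm start Kenji → 2
5:25pm end Hannah → 1
6:45pm end Kenji → 0
6:45pm start Felix → 1
9pm end Felix → 0
Peak is 3, at 2:05pm (Amara, Lucia, Tariq).

3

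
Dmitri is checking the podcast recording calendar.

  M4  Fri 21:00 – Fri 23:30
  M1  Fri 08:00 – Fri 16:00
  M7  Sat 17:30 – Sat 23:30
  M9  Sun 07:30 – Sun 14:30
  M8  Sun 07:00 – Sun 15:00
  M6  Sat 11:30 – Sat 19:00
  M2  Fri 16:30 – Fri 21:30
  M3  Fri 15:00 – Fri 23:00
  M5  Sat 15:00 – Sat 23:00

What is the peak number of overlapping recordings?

Sweep the timeline, counting +1 at each start and −1 at each end (ends before starts at a tie):
Fri 08:00 start M1 → 1
Fri 15:00 start M3 → 2
Fri 16:00 end M1 → 1
Fri 16:30 start M2 → 2
Fri 21:00 start M4 → 3
Fri 21:30 end M2 → 2
Fri 23:00 end M3 → 1
Fri 23:30 end M4 → 0
Sat 11:30 start M6 → 1
Sat 15:00 start M5 → 2
Sat 17:30 start M7 → 3
Sat 19:00 end M6 → 2
Sat 23:00 end M5 → 1
Sat 23:30 end M7 → 0
Sun 07:00 start M8 → 1
Sun 07:30 start M9 → 2
Sun 14:30 end M9 → 1
Sun 15:00 end M8 → 0
Peak is 3, at Fri 21:00 (M2, M3, M4).

3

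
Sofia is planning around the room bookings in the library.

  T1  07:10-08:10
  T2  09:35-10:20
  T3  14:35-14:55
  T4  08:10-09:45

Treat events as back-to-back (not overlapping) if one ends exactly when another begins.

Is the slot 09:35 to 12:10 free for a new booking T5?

No — it overlaps T2, T4

T1: ends 08:10 at or before T5 starts 09:35 → clear.
T4: starts 08:10 before T5 ends 12:10, and ends 09:45 after T5 starts 09:35 → overlap.
T2: starts 09:35 before T5 ends 12:10, and ends 10:20 after T5 starts 09:35 → overlap.
T3: starts 14:35 at or after T5 ends 12:10 → clear.
T5 overlaps T2, T4.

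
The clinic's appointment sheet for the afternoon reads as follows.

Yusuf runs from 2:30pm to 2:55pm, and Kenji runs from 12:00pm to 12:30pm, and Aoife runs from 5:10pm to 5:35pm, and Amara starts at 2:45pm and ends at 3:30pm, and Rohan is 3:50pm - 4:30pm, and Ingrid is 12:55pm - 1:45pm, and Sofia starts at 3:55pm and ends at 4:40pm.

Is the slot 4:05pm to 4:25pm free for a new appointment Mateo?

Kenji: ends 12:30pm at or before Mateo starts 4:05pm → clear.
Ingrid: ends 1:45pm at or before Mateo starts 4:05pm → clear.
Yusuf: ends 2:55pm at or before Mateo starts 4:05pm → clear.
Amara: ends 3:30pm at or before Mateo starts 4:05pm → clear.
Rohan: starts 3:50pm before Mateo ends 4:25pm, and ends 4:30pm after Mateo starts 4:05pm → overlap.
Sofia: starts 3:55pm before Mateo ends 4:25pm, and ends 4:40pm after Mateo starts 4:05pm → overlap.
Aoife: starts 5:10pm at or after Mateo ends 4:25pm → clear.
Mateo overlaps Rohan, Sofia.

No — it overlaps Rohan, Sofia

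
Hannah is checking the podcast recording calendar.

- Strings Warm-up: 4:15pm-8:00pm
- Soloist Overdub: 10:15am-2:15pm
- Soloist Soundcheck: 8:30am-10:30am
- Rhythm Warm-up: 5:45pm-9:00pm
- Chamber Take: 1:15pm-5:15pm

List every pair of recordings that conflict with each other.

Check each pair: they overlap iff neither finishes before the other starts.
Sorted by start: Soloist Soundcheck, Soloist Overdub, Chamber Take, Strings Warm-up, Rhythm Warm-up.
Soloist Overdub starts before Soloist Soundcheck ends → Soloist Soundcheck and Soloist Overdub overlap.
Chamber Take starts after Soloist Soundcheck ends; Soloist Soundcheck is clear from here.
Chamber Take starts before Soloist Overdub ends → Soloist Overdub and Chamber Take overlap.
Strings Warm-up starts after Soloist Overdub ends; Soloist Overdub is clear from here.
Strings Warm-up starts before Chamber Take ends → Chamber Take and Strings Warm-up overlap.
Rhythm Warm-up starts after Chamber Take ends.
Rhythm Warm-up starts before Strings Warm-up ends → Strings Warm-up and Rhythm Warm-up overlap.

Chamber Take & Soloist Overdub, Chamber Take & Strings Warm-up, Rhythm Warm-up & Strings Warm-up, Soloist Overdub & Soloist Soundcheck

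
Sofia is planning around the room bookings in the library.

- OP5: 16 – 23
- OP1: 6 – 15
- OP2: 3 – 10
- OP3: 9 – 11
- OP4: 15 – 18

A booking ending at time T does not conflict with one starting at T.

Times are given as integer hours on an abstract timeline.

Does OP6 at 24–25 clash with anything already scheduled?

No — it doesn't clash with anything

OP2: ends 10 at or before OP6 starts 24 → clear.
OP1: ends 15 at or before OP6 starts 24 → clear.
OP3: ends 11 at or before OP6 starts 24 → clear.
OP4: ends 18 at or before OP6 starts 24 → clear.
OP5: ends 23 at or before OP6 starts 24 → clear.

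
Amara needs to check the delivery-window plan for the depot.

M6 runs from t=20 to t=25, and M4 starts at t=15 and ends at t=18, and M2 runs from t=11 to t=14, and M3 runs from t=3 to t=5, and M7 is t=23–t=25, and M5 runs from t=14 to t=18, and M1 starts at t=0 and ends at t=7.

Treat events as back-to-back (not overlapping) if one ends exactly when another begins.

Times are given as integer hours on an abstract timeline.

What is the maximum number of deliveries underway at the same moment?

2

Sort all start/end points and keep a running count:
t=0 start M1 → 1
t=3 start M3 → 2
t=5 end M3 → 1
t=7 end M1 → 0
t=11 start M2 → 1
t=14 end M2 → 0
t=14 start M5 → 1
t=15 start M4 → 2
t=18 end M4 → 1
t=18 end M5 → 0
t=20 start M6 → 1
t=23 start M7 → 2
t=25 end M6 → 1
t=25 end M7 → 0
Peak is 2, at t=3 (M1, M3).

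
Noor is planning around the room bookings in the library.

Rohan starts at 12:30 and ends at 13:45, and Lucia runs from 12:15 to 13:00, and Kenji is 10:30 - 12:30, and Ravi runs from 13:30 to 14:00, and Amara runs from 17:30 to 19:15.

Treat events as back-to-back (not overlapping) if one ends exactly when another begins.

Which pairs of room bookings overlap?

Sorted by start: Kenji, Lucia, Rohan, Ravi, Amara.
Lucia starts before Kenji ends → Kenji and Lucia overlap.
Rohan starts exactly when Kenji ends (back-to-back, no overlap), so nothing later overlaps Kenji either.
Rohan starts before Lucia ends → Lucia and Rohan overlap.
Ravi starts after Lucia ends, so nothing later overlaps Lucia either.
Ravi starts before Rohan ends → Rohan and Ravi overlap.
Amara starts after Rohan ends.
Amara starts after Ravi ends.

Kenji & Lucia, Lucia & Rohan, Ravi & Rohan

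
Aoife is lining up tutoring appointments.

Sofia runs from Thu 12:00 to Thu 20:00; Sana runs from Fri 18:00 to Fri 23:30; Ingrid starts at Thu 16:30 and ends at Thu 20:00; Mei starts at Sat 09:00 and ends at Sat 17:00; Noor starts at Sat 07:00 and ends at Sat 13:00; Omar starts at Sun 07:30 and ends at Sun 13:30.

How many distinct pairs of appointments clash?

2

Two intervals overlap when each starts before the other ends.
Sorted by start: Sofia, Ingrid, Sana, Noor, Mei, Omar.
Ingrid starts before Sofia ends → Sofia and Ingrid overlap.
Sana starts after Sofia ends, so nothing later overlaps Sofia either.
Sana starts after Ingrid ends, so nothing later overlaps Ingrid either.
Noor starts after Sana ends, so nothing later overlaps Sana either.
Mei starts before Noor ends → Noor and Mei overlap.
Omar starts after Noor ends.
Omar starts after Mei ends.
Overlapping pairs: Ingrid & Sofia, Mei & Noor — 2 in total.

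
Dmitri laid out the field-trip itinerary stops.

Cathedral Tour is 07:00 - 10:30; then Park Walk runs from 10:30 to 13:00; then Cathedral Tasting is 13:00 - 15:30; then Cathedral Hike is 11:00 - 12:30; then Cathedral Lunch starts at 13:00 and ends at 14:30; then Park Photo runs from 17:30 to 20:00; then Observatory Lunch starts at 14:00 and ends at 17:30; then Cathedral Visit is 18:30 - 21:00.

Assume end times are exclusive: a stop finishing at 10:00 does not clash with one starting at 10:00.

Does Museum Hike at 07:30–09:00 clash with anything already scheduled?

Yes — it overlaps Cathedral Tour

Cathedral Tour: starts 07:00 before Museum Hike ends 09:00, and ends 10:30 after Museum Hike starts 07:30 → overlap.
Park Walk: starts 10:30 at or after Museum Hike ends 09:00 → clear.
Cathedral Hike: starts 11:00 at or after Museum Hike ends 09:00 → clear.
Cathedral Tasting: starts 13:00 at or after Museum Hike ends 09:00 → clear.
Cathedral Lunch: starts 13:00 at or after Museum Hike ends 09:00 → clear.
Observatory Lunch: starts 14:00 at or after Museum Hike ends 09:00 → clear.
Park Photo: starts 17:30 at or after Museum Hike ends 09:00 → clear.
Cathedral Visit: starts 18:30 at or after Museum Hike ends 09:00 → clear.
Museum Hike overlaps Cathedral Tour.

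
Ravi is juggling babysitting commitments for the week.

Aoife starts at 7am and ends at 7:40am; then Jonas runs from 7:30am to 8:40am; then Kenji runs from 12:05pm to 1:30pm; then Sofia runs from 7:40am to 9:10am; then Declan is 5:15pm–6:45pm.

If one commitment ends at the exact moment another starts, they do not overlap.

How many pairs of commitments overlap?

Sorted by start: Aoife, Jonas, Sofia, Kenji, Declan.
Jonas starts before Aoife ends → Aoife and Jonas overlap.
Sofia starts exactly when Aoife ends (back-to-back, no overlap); Aoife is clear from here.
Sofia starts before Jonas ends → Jonas and Sofia overlap.
Kenji starts after Jonas ends; Jonas is clear from here.
Kenji starts after Sofia ends; Sofia is clear from here.
Declan starts after Kenji ends.
Overlapping pairs: Aoife & Jonas, Jonas & Sofia — 2 in total.

2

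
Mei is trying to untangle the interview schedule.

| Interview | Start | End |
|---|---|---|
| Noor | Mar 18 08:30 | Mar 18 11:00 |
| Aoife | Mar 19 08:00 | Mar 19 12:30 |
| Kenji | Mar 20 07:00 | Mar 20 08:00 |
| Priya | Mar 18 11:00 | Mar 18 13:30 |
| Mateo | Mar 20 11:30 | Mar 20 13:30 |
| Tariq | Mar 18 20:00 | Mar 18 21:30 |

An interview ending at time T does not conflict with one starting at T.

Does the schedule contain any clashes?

No

Sorted by start: Noor, Priya, Tariq, Aoife, Kenji, Mateo.
Priya starts exactly when Noor ends (back-to-back, no overlap), so Noor has no further overlaps.
Tariq starts after Priya ends, so Priya has no further overlaps.
Aoife starts after Tariq ends, so Tariq has no further overlaps.
Kenji starts after Aoife ends, so Aoife has no further overlaps.
Mateo starts after Kenji ends.
Every pair is clear; the schedule has no overlaps.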